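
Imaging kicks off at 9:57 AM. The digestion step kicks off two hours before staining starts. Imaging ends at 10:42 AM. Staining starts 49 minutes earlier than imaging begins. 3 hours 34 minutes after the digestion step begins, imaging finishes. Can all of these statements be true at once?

Yes

Staining starts at 9:57 AM − 49 min = 9:08 AM.
The digestion step starts at 9:08 AM − 120 min = 7:08 AM.
Imaging ends at 7:08 AM + 214 min = 10:42 AM.
That matches the stated 10:42 AM, so the schedule is consistent.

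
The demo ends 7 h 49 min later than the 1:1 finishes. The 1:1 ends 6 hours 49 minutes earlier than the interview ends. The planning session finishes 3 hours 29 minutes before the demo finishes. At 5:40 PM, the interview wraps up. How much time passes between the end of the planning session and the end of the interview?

149 minutes

The 1:1 ends at 5:40 PM − 409 min = 10:51 AM.
The demo ends at 10:51 AM + 469 min = 6:40 PM.
The planning session ends at 6:40 PM − 209 min = 3:11 PM.
From 3:11 PM to 5:40 PM is 149 minutes.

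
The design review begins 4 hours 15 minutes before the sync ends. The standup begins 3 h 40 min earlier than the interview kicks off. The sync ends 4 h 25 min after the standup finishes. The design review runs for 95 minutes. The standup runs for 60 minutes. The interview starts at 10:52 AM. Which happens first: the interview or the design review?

the design review

The standup starts at 10:52 AM − 220 min = 7:12 AM.
The standup ends at 7:12 AM + 60 min = 8:12 AM.
The sync ends at 8:12 AM + 265 min = 12:37 PM.
The design review starts at 12:37 PM − 255 min = 8:22 AM.
The interview starts at 10:52 AM and the design review starts at 8:22 AM, so the design review is first.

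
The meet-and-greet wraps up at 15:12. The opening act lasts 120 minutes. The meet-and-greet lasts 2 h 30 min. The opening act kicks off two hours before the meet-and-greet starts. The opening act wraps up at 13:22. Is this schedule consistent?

No

The meet-and-greet starts at 15:12 − 150 min = 12:42.
The opening act starts at 12:42 − 120 min = 10:42.
The opening act ends at 10:42 + 120 min = 12:42.
But the opening act is also said to end at 13:22 — a 40-minute conflict.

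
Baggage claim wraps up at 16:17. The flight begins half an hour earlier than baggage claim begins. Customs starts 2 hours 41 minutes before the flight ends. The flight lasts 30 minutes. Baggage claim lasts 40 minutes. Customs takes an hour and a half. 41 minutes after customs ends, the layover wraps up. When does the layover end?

Baggage claim starts at 16:17 − 40 min = 15:37.
The flight starts at 15:37 − 30 min = 15:07.
The flight ends at 15:07 + 30 min = 15:37.
Customs starts at 15:37 − 161 min = 12:56.
Customs ends at 12:56 + 90 min = 14:26.
The layover ends at 14:26 + 41 min = 15:07.

15:07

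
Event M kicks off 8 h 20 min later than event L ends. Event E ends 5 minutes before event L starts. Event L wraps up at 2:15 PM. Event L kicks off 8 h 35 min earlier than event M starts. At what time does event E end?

1:55 PM

Event M starts at 2:15 PM + 500 min = 10:35 PM.
Event L starts at 10:35 PM − 515 min = 2:00 PM.
Event E ends at 2:00 PM − 5 min = 1:55 PM.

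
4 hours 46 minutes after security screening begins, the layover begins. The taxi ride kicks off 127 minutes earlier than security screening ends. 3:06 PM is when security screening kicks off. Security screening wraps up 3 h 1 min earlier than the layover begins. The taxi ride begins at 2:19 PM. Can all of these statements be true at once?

The layover starts at 3:06 PM + 286 min = 7:52 PM.
Security screening ends at 7:52 PM − 181 min = 4:51 PM.
The taxi ride starts at 4:51 PM − 127 min = 2:44 PM.
But the taxi ride is also said to start at 2:19 PM — a 25-minute conflict.

No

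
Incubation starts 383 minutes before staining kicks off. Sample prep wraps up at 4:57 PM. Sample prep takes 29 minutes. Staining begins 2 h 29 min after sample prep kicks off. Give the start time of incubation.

Sample prep starts at 4:57 PM − 29 min = 4:28 PM.
Staining starts at 4:28 PM + 149 min = 6:57 PM.
Incubation starts at 6:57 PM − 383 min = 12:34 PM.

12:34 PM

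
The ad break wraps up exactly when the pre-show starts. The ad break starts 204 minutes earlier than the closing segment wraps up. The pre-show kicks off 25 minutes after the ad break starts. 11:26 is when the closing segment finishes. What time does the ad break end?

08:27

The ad break starts at 11:26 − 204 min = 08:02.
The pre-show starts at 08:02 + 25 min = 08:27.
So the ad break ends at 08:27.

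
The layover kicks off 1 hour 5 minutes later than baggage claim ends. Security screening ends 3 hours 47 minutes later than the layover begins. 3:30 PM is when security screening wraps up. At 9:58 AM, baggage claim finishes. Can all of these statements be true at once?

The layover starts at 9:58 AM + 65 min = 11:03 AM.
Security screening ends at 11:03 AM + 227 min = 2:50 PM.
But security screening is also said to end at 3:30 PM — a 40-minute conflict.

No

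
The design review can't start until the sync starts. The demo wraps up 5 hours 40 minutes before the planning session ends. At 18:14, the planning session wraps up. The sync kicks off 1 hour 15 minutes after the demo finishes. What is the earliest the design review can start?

The demo ends at 18:14 − 340 min = 12:34.
The sync starts at 12:34 + 75 min = 13:49.
The design review is bounded by the sync, so the earliest it can start is 13:49.

13:49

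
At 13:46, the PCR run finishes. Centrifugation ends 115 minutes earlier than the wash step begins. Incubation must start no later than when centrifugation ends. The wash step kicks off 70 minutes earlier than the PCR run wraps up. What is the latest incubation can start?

The wash step starts at 13:46 − 70 min = 12:36.
Centrifugation ends at 12:36 − 115 min = 10:41.
Incubation is bounded by centrifugation, so the latest it can start is 10:41.

10:41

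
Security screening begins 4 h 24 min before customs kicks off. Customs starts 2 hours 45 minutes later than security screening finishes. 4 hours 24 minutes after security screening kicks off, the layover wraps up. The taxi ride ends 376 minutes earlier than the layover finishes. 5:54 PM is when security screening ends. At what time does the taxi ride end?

Customs starts at 5:54 PM + 165 min = 8:39 PM.
Security screening starts at 8:39 PM − 264 min = 4:15 PM.
The layover ends at 4:15 PM + 264 min = 8:39 PM.
The taxi ride ends at 8:39 PM − 376 min = 2:23 PM.

2:23 PM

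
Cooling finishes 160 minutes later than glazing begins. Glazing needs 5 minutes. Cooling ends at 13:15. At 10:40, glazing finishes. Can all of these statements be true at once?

Yes

Glazing starts at 10:40 − 5 min = 10:35.
Cooling ends at 10:35 + 160 min = 13:15.
That matches the stated 13:15, so the schedule is consistent.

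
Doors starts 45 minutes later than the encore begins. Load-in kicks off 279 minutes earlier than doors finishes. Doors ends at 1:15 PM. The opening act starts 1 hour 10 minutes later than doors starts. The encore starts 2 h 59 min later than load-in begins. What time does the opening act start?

Load-in starts at 1:15 PM − 279 min = 8:36 AM.
The encore starts at 8:36 AM + 179 min = 11:35 AM.
Doors starts at 11:35 AM + 45 min = 12:20 PM.
The opening act starts at 12:20 PM + 70 min = 1:30 PM.

1:30 PM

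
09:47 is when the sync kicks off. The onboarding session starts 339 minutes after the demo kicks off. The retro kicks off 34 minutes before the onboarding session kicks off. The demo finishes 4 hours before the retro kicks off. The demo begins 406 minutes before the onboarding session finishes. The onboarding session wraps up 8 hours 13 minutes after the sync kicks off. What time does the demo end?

The onboarding session ends at 09:47 + 493 min = 18:00.
The demo starts at 18:00 − 406 min = 11:14.
The onboarding session starts at 11:14 + 339 min = 16:53.
The retro starts at 16:53 − 34 min = 16:19.
The demo ends at 16:19 − 240 min = 12:19.

12:19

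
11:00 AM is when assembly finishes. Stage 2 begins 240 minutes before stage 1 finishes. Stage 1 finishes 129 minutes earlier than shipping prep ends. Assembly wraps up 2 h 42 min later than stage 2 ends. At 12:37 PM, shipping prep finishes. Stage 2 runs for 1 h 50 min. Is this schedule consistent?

Yes

Stage 1 ends at 12:37 PM − 129 min = 10:28 AM.
Stage 2 starts at 10:28 AM − 240 min = 6:28 AM.
Stage 2 ends at 6:28 AM + 110 min = 8:18 AM.
Assembly ends at 8:18 AM + 162 min = 11:00 AM.
That matches the stated 11:00 AM, so the schedule is consistent.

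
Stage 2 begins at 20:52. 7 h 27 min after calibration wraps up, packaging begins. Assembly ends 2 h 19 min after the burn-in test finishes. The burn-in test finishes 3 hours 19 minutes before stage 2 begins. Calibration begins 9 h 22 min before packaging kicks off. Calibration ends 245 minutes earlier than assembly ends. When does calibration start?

The burn-in test ends at 20:52 − 199 min = 17:33.
Assembly ends at 17:33 + 139 min = 19:52.
Calibration ends at 19:52 − 245 min = 15:47.
Packaging starts at 15:47 + 447 min = 23:14.
Calibration starts at 23:14 − 562 min = 13:52.

13:52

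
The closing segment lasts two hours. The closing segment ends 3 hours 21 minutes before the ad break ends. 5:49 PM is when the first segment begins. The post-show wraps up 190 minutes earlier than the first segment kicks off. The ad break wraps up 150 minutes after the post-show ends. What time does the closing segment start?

11:48 AM

The post-show ends at 5:49 PM − 190 min = 2:39 PM.
The ad break ends at 2:39 PM + 150 min = 5:09 PM.
The closing segment ends at 5:09 PM − 201 min = 1:48 PM.
The closing segment starts at 1:48 PM − 120 min = 11:48 AM.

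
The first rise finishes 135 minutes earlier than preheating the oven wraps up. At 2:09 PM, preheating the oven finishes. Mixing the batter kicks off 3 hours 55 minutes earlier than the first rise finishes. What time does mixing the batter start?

7:59 AM

The first rise ends at 2:09 PM − 135 min = 11:54 AM.
Mixing the batter starts at 11:54 AM − 235 min = 7:59 AM.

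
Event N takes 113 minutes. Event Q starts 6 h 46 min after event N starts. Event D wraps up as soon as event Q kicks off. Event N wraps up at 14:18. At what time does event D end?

19:11

Event N starts at 14:18 − 113 min = 12:25.
Event Q starts at 12:25 + 406 min = 19:11.
So event D ends at 19:11.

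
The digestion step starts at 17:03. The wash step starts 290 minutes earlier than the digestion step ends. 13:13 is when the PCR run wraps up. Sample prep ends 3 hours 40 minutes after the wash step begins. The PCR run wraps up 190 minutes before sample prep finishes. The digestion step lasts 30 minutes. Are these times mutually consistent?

The digestion step ends at 17:03 + 30 min = 17:33.
The wash step starts at 17:33 − 290 min = 12:43.
Sample prep ends at 12:43 + 220 min = 16:23.
The PCR run ends at 16:23 − 190 min = 13:13.
That matches the stated 13:13, so the schedule is consistent.

Yes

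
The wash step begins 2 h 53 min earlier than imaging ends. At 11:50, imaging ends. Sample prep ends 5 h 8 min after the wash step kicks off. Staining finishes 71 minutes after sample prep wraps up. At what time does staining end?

The wash step starts at 11:50 − 173 min = 08:57.
Sample prep ends at 08:57 + 308 min = 14:05.
Staining ends at 14:05 + 71 min = 15:16.

15:16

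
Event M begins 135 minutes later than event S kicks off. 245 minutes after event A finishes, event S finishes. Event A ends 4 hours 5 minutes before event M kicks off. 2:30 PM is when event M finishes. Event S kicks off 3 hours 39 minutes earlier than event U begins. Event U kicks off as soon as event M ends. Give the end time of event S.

1:06 PM

Event U starts at 2:30 PM.
Event S starts at 2:30 PM − 219 min = 10:51 AM.
Event M starts at 10:51 AM + 135 min = 1:06 PM.
Event A ends at 1:06 PM − 245 min = 9:01 AM.
Event S ends at 9:01 AM + 245 min = 1:06 PM.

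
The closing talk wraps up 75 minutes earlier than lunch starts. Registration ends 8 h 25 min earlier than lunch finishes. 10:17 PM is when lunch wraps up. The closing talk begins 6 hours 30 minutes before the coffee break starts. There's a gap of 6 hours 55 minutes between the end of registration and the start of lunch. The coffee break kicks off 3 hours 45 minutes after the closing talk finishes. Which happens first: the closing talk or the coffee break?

Registration ends at 10:17 PM − 505 min = 1:52 PM.
Lunch starts at 1:52 PM + 415 min = 8:47 PM.
The closing talk ends at 8:47 PM − 75 min = 7:32 PM.
The coffee break starts at 7:32 PM + 225 min = 11:17 PM.
The closing talk starts at 11:17 PM − 390 min = 4:47 PM.
The closing talk starts at 4:47 PM and the coffee break starts at 11:17 PM, so the closing talk is first.

the closing talk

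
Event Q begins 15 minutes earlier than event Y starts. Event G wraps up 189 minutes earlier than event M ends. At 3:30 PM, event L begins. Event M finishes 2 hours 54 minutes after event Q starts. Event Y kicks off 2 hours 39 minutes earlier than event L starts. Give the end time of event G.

Event Y starts at 3:30 PM − 159 min = 12:51 PM.
Event Q starts at 12:51 PM − 15 min = 12:36 PM.
Event M ends at 12:36 PM + 174 min = 3:30 PM.
Event G ends at 3:30 PM − 189 min = 12:21 PM.

12:21 PM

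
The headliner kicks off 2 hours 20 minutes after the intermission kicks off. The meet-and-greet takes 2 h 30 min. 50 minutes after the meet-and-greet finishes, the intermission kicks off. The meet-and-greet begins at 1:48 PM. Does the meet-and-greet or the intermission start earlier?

the meet-and-greet

The meet-and-greet ends at 1:48 PM + 150 min = 4:18 PM.
The intermission starts at 4:18 PM + 50 min = 5:08 PM.
The meet-and-greet starts at 1:48 PM and the intermission starts at 5:08 PM, so the meet-and-greet is first.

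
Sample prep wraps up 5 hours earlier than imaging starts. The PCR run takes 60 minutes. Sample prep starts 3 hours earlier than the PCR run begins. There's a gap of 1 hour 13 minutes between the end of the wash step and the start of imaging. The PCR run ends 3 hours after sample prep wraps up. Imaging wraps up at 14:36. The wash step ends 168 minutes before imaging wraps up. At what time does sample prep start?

07:01

The wash step ends at 14:36 − 168 min = 11:48.
Imaging starts at 11:48 + 73 min = 13:01.
Sample prep ends at 13:01 − 300 min = 08:01.
The PCR run ends at 08:01 + 180 min = 11:01.
The PCR run starts at 11:01 − 60 min = 10:01.
Sample prep starts at 10:01 − 180 min = 07:01.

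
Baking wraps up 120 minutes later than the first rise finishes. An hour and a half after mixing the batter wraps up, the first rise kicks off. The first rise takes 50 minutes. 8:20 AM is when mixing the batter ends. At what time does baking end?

The first rise starts at 8:20 AM + 90 min = 9:50 AM.
The first rise ends at 9:50 AM + 50 min = 10:40 AM.
Baking ends at 10:40 AM + 120 min = 12:40 PM.

12:40 PM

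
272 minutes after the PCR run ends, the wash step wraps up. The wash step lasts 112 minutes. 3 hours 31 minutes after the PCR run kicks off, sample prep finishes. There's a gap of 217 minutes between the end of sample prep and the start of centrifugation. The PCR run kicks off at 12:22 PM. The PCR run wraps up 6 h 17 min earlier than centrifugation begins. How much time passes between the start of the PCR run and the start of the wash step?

Sample prep ends at 12:22 PM + 211 min = 3:53 PM.
Centrifugation starts at 3:53 PM + 217 min = 7:30 PM.
The PCR run ends at 7:30 PM − 377 min = 1:13 PM.
The wash step ends at 1:13 PM + 272 min = 5:45 PM.
The wash step starts at 5:45 PM − 112 min = 3:53 PM.
From 12:22 PM to 3:53 PM is 3 h 31 min.

3 h 31 min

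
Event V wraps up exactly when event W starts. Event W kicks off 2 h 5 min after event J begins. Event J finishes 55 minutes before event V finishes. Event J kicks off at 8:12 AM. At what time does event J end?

9:22 AM

Event W starts at 8:12 AM + 125 min = 10:17 AM.
So event V ends at 10:17 AM.
Event J ends at 10:17 AM − 55 min = 9:22 AM.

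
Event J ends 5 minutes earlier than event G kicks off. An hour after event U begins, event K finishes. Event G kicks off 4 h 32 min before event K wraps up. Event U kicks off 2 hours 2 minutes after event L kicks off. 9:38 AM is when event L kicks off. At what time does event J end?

Event U starts at 9:38 AM + 122 min = 11:40 AM.
Event K ends at 11:40 AM + 60 min = 12:40 PM.
Event G starts at 12:40 PM − 272 min = 8:08 AM.
Event J ends at 8:08 AM − 5 min = 8:03 AM.

8:03 AM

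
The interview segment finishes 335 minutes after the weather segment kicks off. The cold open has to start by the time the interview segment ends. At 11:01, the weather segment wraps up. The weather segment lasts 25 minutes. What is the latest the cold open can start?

16:11

The weather segment starts at 11:01 − 25 min = 10:36.
The interview segment ends at 10:36 + 335 min = 16:11.
The cold open is bounded by the interview segment, so the latest it can start is 16:11.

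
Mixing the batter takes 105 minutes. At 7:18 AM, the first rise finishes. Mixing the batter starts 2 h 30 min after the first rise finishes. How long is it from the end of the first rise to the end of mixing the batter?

Mixing the batter starts at 7:18 AM + 150 min = 9:48 AM.
Mixing the batter ends at 9:48 AM + 105 min = 11:33 AM.
From 7:18 AM to 11:33 AM is 4 hours 15 minutes.

4 hours 15 minutes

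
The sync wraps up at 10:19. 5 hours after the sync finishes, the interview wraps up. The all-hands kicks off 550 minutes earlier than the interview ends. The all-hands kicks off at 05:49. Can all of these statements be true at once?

The interview ends at 10:19 + 300 min = 15:19.
The all-hands starts at 15:19 − 550 min = 06:09.
But the all-hands is also said to start at 05:49 — a 20-minute conflict.

No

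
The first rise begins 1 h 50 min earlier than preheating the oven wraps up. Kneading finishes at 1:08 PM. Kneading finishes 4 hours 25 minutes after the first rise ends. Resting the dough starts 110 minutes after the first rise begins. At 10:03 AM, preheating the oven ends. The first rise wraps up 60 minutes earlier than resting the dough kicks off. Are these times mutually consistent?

The first rise starts at 10:03 AM − 110 min = 8:13 AM.
Resting the dough starts at 8:13 AM + 110 min = 10:03 AM.
The first rise ends at 10:03 AM − 60 min = 9:03 AM.
Kneading ends at 9:03 AM + 265 min = 1:28 PM.
But kneading is also said to end at 1:08 PM — a 20-minute conflict.

No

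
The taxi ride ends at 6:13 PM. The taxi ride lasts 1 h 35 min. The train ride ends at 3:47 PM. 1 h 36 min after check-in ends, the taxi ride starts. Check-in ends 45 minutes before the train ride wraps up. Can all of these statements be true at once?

Check-in ends at 3:47 PM − 45 min = 3:02 PM.
The taxi ride starts at 3:02 PM + 96 min = 4:38 PM.
The taxi ride ends at 4:38 PM + 95 min = 6:13 PM.
That matches the stated 6:13 PM, so the schedule is consistent.

Yes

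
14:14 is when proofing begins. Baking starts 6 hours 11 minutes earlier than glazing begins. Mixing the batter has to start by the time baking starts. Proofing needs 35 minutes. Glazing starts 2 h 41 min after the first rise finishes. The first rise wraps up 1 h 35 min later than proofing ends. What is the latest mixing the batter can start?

Proofing ends at 14:14 + 35 min = 14:49.
The first rise ends at 14:49 + 95 min = 16:24.
Glazing starts at 16:24 + 161 min = 19:05.
Baking starts at 19:05 − 371 min = 12:54.
Mixing the batter is bounded by baking, so the latest it can start is 12:54.

12:54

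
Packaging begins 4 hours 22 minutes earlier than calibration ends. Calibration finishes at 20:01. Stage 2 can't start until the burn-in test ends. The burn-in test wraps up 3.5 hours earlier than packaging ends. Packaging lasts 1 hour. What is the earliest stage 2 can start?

13:09

Packaging starts at 20:01 − 262 min = 15:39.
Packaging ends at 15:39 + 60 min = 16:39.
The burn-in test ends at 16:39 − 210 min = 13:09.
Stage 2 is bounded by the burn-in test, so the earliest it can start is 13:09.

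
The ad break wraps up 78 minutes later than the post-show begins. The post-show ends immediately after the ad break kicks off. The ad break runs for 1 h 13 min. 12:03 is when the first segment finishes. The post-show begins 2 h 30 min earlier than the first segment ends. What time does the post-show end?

The post-show starts at 12:03 − 150 min = 09:33.
The ad break ends at 09:33 + 78 min = 10:51.
The ad break starts at 10:51 − 73 min = 09:38.
So the post-show ends at 09:38.

09:38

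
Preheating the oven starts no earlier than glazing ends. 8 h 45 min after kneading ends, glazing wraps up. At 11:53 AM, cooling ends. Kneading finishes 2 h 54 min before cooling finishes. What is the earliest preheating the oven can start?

Kneading ends at 11:53 AM − 174 min = 8:59 AM.
Glazing ends at 8:59 AM + 525 min = 5:44 PM.
Preheating the oven is bounded by glazing, so the earliest it can start is 5:44 PM.

5:44 PM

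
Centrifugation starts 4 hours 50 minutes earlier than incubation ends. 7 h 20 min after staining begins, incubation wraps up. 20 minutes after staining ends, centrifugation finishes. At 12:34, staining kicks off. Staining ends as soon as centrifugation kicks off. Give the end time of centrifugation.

15:24

Incubation ends at 12:34 + 440 min = 19:54.
Centrifugation starts at 19:54 − 290 min = 15:04.
So staining ends at 15:04.
Centrifugation ends at 15:04 + 20 min = 15:24.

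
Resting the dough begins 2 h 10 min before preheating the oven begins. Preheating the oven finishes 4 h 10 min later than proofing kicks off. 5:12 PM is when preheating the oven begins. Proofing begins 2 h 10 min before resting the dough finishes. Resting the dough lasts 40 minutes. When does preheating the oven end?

Resting the dough starts at 5:12 PM − 130 min = 3:02 PM.
Resting the dough ends at 3:02 PM + 40 min = 3:42 PM.
Proofing starts at 3:42 PM − 130 min = 1:32 PM.
Preheating the oven ends at 1:32 PM + 250 min = 5:42 PM.

5:42 PM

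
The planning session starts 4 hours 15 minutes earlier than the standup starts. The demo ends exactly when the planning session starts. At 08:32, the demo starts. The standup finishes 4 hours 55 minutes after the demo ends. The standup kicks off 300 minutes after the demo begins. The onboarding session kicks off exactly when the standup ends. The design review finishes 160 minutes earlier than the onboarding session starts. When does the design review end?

11:32

The standup starts at 08:32 + 300 min = 13:32.
The planning session starts at 13:32 − 255 min = 09:17.
So the demo ends at 09:17.
The standup ends at 09:17 + 295 min = 14:12.
So the onboarding session starts at 14:12.
The design review ends at 14:12 − 160 min = 11:32.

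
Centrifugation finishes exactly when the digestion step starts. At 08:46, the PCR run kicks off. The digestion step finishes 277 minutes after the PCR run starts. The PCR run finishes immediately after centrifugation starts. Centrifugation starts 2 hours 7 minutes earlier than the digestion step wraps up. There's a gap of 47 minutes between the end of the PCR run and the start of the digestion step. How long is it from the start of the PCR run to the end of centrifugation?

The digestion step ends at 08:46 + 277 min = 13:23.
Centrifugation starts at 13:23 − 127 min = 11:16.
So the PCR run ends at 11:16.
The digestion step starts at 11:16 + 47 min = 12:03.
So centrifugation ends at 12:03.
From 08:46 to 12:03 is 197 minutes.

197 minutes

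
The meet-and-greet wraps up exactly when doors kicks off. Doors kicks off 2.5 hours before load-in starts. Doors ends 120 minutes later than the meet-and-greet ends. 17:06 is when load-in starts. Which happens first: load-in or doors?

Doors starts at 17:06 − 150 min = 14:36.
Load-in starts at 17:06 and doors starts at 14:36, so doors is first.

doors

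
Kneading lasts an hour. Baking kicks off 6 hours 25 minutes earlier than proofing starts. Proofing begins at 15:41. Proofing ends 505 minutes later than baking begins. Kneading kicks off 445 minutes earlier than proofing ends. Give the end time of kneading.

11:16

Baking starts at 15:41 − 385 min = 09:16.
Proofing ends at 09:16 + 505 min = 17:41.
Kneading starts at 17:41 − 445 min = 10:16.
Kneading ends at 10:16 + 60 min = 11:16.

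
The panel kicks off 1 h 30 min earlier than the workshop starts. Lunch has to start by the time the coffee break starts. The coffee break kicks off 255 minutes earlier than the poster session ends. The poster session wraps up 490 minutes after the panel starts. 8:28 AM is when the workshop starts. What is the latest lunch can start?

The panel starts at 8:28 AM − 90 min = 6:58 AM.
The poster session ends at 6:58 AM + 490 min = 3:08 PM.
The coffee break starts at 3:08 PM − 255 min = 10:53 AM.
Lunch is bounded by the coffee break, so the latest it can start is 10:53 AM.

10:53 AM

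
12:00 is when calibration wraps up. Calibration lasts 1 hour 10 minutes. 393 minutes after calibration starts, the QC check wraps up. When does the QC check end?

Calibration starts at 12:00 − 70 min = 10:50.
The QC check ends at 10:50 + 393 min = 17:23.

17:23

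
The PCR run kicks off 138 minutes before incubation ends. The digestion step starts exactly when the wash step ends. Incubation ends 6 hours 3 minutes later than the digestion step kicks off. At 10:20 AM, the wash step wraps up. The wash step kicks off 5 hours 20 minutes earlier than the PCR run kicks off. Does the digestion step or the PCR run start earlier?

The digestion step starts at 10:20 AM.
Incubation ends at 10:20 AM + 363 min = 4:23 PM.
The PCR run starts at 4:23 PM − 138 min = 2:05 PM.
The digestion step starts at 10:20 AM and the PCR run starts at 2:05 PM, so the digestion step is first.

the digestion step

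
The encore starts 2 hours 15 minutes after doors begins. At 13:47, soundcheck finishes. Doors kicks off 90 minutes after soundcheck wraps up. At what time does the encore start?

Doors starts at 13:47 + 90 min = 15:17.
The encore starts at 15:17 + 135 min = 17:32.

17:32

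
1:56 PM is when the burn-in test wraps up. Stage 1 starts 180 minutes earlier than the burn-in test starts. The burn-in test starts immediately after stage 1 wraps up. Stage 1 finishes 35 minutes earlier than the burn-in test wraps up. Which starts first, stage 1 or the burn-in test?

stage 1

Stage 1 ends at 1:56 PM − 35 min = 1:21 PM.
So the burn-in test starts at 1:21 PM.
Stage 1 starts at 1:21 PM − 180 min = 10:21 AM.
Stage 1 starts at 10:21 AM and the burn-in test starts at 1:21 PM, so stage 1 is first.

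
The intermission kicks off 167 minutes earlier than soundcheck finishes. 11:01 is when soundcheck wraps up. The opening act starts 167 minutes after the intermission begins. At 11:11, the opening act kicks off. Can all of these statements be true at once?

No

The intermission starts at 11:01 − 167 min = 08:14.
The opening act starts at 08:14 + 167 min = 11:01.
But the opening act is also said to start at 11:11 — a 10-minute conflict.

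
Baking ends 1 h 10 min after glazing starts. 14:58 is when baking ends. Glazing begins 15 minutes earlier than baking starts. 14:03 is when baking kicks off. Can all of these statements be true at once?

Glazing starts at 14:03 − 15 min = 13:48.
Baking ends at 13:48 + 70 min = 14:58.
That matches the stated 14:58, so the schedule is consistent.

Yes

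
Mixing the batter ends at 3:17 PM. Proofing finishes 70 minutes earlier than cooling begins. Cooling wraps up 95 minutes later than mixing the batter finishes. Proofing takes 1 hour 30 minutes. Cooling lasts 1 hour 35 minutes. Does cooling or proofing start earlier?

proofing

Cooling ends at 3:17 PM + 95 min = 4:52 PM.
Cooling starts at 4:52 PM − 95 min = 3:17 PM.
Proofing ends at 3:17 PM − 70 min = 2:07 PM.
Proofing starts at 2:07 PM − 90 min = 12:37 PM.
Cooling starts at 3:17 PM and proofing starts at 12:37 PM, so proofing is first.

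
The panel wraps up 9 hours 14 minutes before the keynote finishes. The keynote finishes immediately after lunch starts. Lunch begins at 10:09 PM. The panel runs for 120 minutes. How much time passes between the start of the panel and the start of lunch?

11 hours 14 minutes

The keynote ends at 10:09 PM.
The panel ends at 10:09 PM − 554 min = 12:55 PM.
The panel starts at 12:55 PM − 120 min = 10:55 AM.
From 10:55 AM to 10:09 PM is 11 hours 14 minutes.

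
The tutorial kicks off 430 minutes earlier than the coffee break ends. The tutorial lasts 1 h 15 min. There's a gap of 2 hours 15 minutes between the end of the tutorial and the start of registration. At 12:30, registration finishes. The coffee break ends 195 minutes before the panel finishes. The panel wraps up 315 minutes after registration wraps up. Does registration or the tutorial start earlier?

The panel ends at 12:30 + 315 min = 17:45.
The coffee break ends at 17:45 − 195 min = 14:30.
The tutorial starts at 14:30 − 430 min = 07:20.
The tutorial ends at 07:20 + 75 min = 08:35.
Registration starts at 08:35 + 135 min = 10:50.
Registration starts at 10:50 and the tutorial starts at 07:20, so the tutorial is first.

the tutorial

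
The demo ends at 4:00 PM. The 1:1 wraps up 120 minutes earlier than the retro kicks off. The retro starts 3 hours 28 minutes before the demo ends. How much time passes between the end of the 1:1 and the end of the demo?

5 hours 28 minutes

The retro starts at 4:00 PM − 208 min = 12:32 PM.
The 1:1 ends at 12:32 PM − 120 min = 10:32 AM.
From 10:32 AM to 4:00 PM is 5 hours 28 minutes.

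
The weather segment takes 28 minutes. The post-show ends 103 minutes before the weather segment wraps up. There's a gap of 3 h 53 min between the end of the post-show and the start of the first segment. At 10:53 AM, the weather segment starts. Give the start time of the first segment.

The weather segment ends at 10:53 AM + 28 min = 11:21 AM.
The post-show ends at 11:21 AM − 103 min = 9:38 AM.
The first segment starts at 9:38 AM + 233 min = 1:31 PM.

1:31 PM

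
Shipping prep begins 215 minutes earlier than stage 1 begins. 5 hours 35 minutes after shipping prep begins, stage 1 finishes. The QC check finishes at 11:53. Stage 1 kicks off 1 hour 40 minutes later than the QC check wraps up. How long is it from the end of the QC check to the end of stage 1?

Stage 1 starts at 11:53 + 100 min = 13:33.
Shipping prep starts at 13:33 − 215 min = 09:58.
Stage 1 ends at 09:58 + 335 min = 15:33.
From 11:53 to 15:33 is 3 hours 40 minutes.

3 hours 40 minutes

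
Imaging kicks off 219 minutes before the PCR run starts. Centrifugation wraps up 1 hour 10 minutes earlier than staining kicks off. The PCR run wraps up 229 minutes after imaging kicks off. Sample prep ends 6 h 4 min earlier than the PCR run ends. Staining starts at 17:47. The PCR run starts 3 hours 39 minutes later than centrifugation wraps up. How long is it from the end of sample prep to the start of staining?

Centrifugation ends at 17:47 − 70 min = 16:37.
The PCR run starts at 16:37 + 219 min = 20:16.
Imaging starts at 20:16 − 219 min = 16:37.
The PCR run ends at 16:37 + 229 min = 20:26.
Sample prep ends at 20:26 − 364 min = 14:22.
From 14:22 to 17:47 is 205 minutes.

205 minutes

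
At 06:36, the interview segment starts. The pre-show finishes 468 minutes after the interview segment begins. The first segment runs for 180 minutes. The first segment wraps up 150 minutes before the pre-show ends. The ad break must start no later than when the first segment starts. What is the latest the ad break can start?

08:54

The pre-show ends at 06:36 + 468 min = 14:24.
The first segment ends at 14:24 − 150 min = 11:54.
The first segment starts at 11:54 − 180 min = 08:54.
The ad break is bounded by the first segment, so the latest it can start is 08:54.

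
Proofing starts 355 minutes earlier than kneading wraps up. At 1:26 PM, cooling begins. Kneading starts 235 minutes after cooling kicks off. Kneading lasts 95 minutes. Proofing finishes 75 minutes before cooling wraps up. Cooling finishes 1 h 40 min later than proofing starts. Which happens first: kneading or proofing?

Kneading starts at 1:26 PM + 235 min = 5:21 PM.
Kneading ends at 5:21 PM + 95 min = 6:56 PM.
Proofing starts at 6:56 PM − 355 min = 1:01 PM.
Kneading starts at 5:21 PM and proofing starts at 1:01 PM, so proofing is first.

proofing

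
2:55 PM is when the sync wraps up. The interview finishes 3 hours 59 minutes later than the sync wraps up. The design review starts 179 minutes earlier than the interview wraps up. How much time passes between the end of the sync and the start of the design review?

The interview ends at 2:55 PM + 239 min = 6:54 PM.
The design review starts at 6:54 PM − 179 min = 3:55 PM.
From 2:55 PM to 3:55 PM is 60 minutes.

60 minutes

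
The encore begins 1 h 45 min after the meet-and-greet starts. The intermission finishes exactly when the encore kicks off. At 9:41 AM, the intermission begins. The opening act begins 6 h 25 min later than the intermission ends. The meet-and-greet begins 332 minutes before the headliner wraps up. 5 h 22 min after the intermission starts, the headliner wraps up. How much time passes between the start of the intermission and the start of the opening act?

480 minutes

The headliner ends at 9:41 AM + 322 min = 3:03 PM.
The meet-and-greet starts at 3:03 PM − 332 min = 9:31 AM.
The encore starts at 9:31 AM + 105 min = 11:16 AM.
So the intermission ends at 11:16 AM.
The opening act starts at 11:16 AM + 385 min = 5:41 PM.
From 9:41 AM to 5:41 PM is 480 minutes.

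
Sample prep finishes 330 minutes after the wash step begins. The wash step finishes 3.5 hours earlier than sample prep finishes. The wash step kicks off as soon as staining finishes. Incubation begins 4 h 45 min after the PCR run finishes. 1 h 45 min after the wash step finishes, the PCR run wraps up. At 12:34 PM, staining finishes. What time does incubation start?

The wash step starts at 12:34 PM.
Sample prep ends at 12:34 PM + 330 min = 6:04 PM.
The wash step ends at 6:04 PM − 210 min = 2:34 PM.
The PCR run ends at 2:34 PM + 105 min = 4:19 PM.
Incubation starts at 4:19 PM + 285 min = 9:04 PM.

9:04 PM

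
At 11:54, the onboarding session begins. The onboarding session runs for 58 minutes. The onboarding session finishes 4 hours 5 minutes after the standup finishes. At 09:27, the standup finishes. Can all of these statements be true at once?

No

The onboarding session ends at 09:27 + 245 min = 13:32.
The onboarding session starts at 13:32 − 58 min = 12:34.
But the onboarding session is also said to start at 11:54 — a 40-minute conflict.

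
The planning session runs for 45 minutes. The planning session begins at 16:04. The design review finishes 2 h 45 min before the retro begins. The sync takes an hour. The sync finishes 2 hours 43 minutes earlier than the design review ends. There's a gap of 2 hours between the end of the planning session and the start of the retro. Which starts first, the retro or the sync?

The planning session ends at 16:04 + 45 min = 16:49.
The retro starts at 16:49 + 120 min = 18:49.
The design review ends at 18:49 − 165 min = 16:04.
The sync ends at 16:04 − 163 min = 13:21.
The sync starts at 13:21 − 60 min = 12:21.
The retro starts at 18:49 and the sync starts at 12:21, so the sync is first.

the sync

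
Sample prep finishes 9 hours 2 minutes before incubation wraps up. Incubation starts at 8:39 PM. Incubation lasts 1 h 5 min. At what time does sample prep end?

Incubation ends at 8:39 PM + 65 min = 9:44 PM.
Sample prep ends at 9:44 PM − 542 min = 12:42 PM.

12:42 PM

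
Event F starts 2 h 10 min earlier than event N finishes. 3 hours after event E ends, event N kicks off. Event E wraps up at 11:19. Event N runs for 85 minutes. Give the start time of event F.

Event N starts at 11:19 + 180 min = 14:19.
Event N ends at 14:19 + 85 min = 15:44.
Event F starts at 15:44 − 130 min = 13:34.

13:34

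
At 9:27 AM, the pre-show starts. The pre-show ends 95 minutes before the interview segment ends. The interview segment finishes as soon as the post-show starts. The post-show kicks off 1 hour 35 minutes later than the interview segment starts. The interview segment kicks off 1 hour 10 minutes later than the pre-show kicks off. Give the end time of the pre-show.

10:37 AM

The interview segment starts at 9:27 AM + 70 min = 10:37 AM.
The post-show starts at 10:37 AM + 95 min = 12:12 PM.
So the interview segment ends at 12:12 PM.
The pre-show ends at 12:12 PM − 95 min = 10:37 AM.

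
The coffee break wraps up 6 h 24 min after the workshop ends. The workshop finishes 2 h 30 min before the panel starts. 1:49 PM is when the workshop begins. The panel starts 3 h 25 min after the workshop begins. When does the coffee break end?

The panel starts at 1:49 PM + 205 min = 5:14 PM.
The workshop ends at 5:14 PM − 150 min = 2:44 PM.
The coffee break ends at 2:44 PM + 384 min = 9:08 PM.

9:08 PM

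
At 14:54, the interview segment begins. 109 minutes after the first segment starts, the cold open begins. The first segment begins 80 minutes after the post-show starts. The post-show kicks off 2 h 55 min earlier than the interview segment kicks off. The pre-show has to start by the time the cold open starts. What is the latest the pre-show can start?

15:08

The post-show starts at 14:54 − 175 min = 11:59.
The first segment starts at 11:59 + 80 min = 13:19.
The cold open starts at 13:19 + 109 min = 15:08.
The pre-show is bounded by the cold open, so the latest it can start is 15:08.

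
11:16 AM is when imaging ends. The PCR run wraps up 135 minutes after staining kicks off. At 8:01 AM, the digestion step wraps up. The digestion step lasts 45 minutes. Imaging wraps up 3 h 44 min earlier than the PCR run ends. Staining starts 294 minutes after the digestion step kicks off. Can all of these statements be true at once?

The digestion step starts at 8:01 AM − 45 min = 7:16 AM.
Staining starts at 7:16 AM + 294 min = 12:10 PM.
The PCR run ends at 12:10 PM + 135 min = 2:25 PM.
Imaging ends at 2:25 PM − 224 min = 10:41 AM.
But imaging is also said to end at 11:16 AM — a 35-minute conflict.

No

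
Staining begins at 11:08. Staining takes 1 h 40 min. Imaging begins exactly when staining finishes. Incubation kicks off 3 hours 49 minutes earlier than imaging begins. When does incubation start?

08:59

Staining ends at 11:08 + 100 min = 12:48.
So imaging starts at 12:48.
Incubation starts at 12:48 − 229 min = 08:59.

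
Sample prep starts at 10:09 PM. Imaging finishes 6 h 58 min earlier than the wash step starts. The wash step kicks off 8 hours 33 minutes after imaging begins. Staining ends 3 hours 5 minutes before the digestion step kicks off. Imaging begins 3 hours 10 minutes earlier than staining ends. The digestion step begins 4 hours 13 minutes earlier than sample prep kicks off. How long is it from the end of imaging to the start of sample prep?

533 minutes

The digestion step starts at 10:09 PM − 253 min = 5:56 PM.
Staining ends at 5:56 PM − 185 min = 2:51 PM.
Imaging starts at 2:51 PM − 190 min = 11:41 AM.
The wash step starts at 11:41 AM + 513 min = 8:14 PM.
Imaging ends at 8:14 PM − 418 min = 1:16 PM.
From 1:16 PM to 10:09 PM is 533 minutes.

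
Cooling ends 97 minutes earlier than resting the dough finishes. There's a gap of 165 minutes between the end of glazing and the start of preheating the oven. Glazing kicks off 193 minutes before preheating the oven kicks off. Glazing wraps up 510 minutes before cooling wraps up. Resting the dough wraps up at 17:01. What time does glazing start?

Cooling ends at 17:01 − 97 min = 15:24.
Glazing ends at 15:24 − 510 min = 06:54.
Preheating the oven starts at 06:54 + 165 min = 09:39.
Glazing starts at 09:39 − 193 min = 06:26.

06:26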